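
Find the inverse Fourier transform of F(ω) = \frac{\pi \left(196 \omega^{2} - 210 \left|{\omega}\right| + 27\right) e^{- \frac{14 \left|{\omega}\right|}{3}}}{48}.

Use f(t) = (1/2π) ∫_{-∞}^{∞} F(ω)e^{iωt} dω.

f(t) = \frac{7 t^{4}}{\left(t^{2} + \frac{196}{9}\right)^{3}}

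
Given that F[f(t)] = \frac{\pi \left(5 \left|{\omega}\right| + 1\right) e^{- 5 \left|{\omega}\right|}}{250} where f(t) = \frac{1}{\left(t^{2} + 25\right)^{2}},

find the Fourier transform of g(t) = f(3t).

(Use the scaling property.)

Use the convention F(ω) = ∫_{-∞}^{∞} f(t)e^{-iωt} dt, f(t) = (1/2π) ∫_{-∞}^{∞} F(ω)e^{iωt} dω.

F[g](ω) = \frac{\pi \left(5 \left|{\omega}\right| + 3\right) e^{- \frac{5 \left|{\omega}\right|}{3}}}{2250}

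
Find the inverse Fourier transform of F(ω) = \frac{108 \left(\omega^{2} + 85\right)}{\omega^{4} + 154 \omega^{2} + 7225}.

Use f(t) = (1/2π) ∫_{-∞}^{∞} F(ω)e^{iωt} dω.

f(t) = 6 e^{- 9 \left|{t}\right|} \cos{\left(2 \left|{t}\right| \right)}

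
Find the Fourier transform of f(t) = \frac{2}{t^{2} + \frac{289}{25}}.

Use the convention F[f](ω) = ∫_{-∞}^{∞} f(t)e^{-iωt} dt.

F(ω) = \frac{10 \pi e^{- \frac{17 \left|{\omega}\right|}{5}}}{17}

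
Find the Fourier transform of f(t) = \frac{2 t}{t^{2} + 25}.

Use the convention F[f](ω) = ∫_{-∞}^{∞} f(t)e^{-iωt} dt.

F(ω) = - 2 i \pi e^{- 5 \left|{\omega}\right|} \operatorname{sign}{\left(\omega \right)}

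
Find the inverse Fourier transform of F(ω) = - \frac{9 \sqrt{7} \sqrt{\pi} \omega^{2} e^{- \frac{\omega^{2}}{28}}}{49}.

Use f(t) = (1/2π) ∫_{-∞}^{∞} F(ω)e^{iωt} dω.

f(t) = 9 \left(28 t^{2} - 2\right) e^{- 7 t^{2}}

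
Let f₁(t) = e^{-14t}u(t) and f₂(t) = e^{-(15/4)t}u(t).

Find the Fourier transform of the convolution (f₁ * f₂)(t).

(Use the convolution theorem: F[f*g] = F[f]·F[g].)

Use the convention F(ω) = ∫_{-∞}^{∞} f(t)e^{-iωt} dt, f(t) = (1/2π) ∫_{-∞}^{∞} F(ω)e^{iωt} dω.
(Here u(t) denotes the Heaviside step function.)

F[f₁*f₂](ω) = \frac{4}{\left(i \omega + 14\right) \left(4 i \omega + 15\right)}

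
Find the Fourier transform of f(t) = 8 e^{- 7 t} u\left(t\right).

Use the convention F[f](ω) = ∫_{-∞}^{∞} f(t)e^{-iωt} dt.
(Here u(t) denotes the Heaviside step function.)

F(ω) = \frac{8}{i \omega + 7}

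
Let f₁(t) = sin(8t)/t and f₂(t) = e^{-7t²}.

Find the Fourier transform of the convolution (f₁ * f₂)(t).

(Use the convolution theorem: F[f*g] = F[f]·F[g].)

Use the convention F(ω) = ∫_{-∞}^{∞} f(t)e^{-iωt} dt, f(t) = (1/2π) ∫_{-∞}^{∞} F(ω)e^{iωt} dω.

F[f₁*f₂](ω) = \begin{cases} \frac{\sqrt{7} \pi^{\frac{3}{2}} e^{- \frac{\omega^{2}}{28}}}{7} & \text{for}\: \omega > -8 \wedge \omega < 8 \\0 & \text{otherwise} \end{cases}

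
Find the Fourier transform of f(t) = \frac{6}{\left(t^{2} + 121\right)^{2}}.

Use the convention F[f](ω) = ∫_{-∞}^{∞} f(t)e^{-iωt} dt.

F(ω) = \frac{3 \pi \left(11 \left|{\omega}\right| + 1\right) e^{- 11 \left|{\omega}\right|}}{1331}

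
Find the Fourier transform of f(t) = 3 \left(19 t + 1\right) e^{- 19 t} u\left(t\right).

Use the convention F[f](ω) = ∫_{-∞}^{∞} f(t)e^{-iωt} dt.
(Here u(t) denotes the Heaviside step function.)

F(ω) = \frac{3 \left(- i \omega - 38\right)}{\omega^{2} - 38 i \omega - 361}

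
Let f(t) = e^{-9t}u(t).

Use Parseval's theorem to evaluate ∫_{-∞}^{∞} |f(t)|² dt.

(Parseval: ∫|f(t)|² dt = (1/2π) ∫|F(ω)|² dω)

∫|f(t)|² dt = \frac{1}{18}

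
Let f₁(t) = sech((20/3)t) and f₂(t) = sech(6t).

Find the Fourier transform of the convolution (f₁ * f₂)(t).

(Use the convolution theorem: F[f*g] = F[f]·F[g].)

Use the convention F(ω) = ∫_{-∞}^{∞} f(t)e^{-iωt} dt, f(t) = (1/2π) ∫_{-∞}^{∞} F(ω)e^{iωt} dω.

F[f₁*f₂](ω) = \frac{\pi^{2}}{40 \cosh{\left(\frac{3 \pi \omega}{40} \right)} \cosh{\left(\frac{\pi \omega}{12} \right)}}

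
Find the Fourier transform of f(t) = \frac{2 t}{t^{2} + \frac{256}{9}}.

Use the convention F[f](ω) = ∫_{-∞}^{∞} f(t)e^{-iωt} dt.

F(ω) = - 2 i \pi e^{- \frac{16 \left|{\omega}\right|}{3}} \operatorname{sign}{\left(\omega \right)}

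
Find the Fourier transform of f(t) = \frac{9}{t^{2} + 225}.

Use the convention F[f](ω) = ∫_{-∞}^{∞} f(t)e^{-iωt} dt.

F(ω) = \frac{3 \pi e^{- 15 \left|{\omega}\right|}}{5}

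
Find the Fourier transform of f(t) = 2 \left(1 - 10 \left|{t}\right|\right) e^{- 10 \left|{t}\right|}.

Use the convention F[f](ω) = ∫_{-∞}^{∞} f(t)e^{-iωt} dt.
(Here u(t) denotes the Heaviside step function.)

F(ω) = \frac{80 \omega^{2}}{\left(\omega^{2} + 100\right)^{2}}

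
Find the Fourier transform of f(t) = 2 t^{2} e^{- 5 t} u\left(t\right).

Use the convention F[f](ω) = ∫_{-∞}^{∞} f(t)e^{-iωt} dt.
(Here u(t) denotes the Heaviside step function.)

F(ω) = \frac{4}{\left(i \omega + 5\right)^{3}}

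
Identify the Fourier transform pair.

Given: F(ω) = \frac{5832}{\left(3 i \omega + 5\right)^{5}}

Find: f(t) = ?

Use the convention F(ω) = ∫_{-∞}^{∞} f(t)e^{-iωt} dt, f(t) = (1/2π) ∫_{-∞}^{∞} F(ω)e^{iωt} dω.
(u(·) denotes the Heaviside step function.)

f(t) = t^{4} e^{- \frac{5 t}{3}} u\left(t\right)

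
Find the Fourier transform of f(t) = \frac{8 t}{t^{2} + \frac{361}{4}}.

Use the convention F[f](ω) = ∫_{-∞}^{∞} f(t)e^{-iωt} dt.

F(ω) = - 8 i \pi e^{- \frac{19 \left|{\omega}\right|}{2}} \operatorname{sign}{\left(\omega \right)}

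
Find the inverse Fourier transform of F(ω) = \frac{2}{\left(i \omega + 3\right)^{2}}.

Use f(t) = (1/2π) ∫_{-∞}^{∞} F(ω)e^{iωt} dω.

f(t) = 2 t e^{- 3 t} u\left(t\right)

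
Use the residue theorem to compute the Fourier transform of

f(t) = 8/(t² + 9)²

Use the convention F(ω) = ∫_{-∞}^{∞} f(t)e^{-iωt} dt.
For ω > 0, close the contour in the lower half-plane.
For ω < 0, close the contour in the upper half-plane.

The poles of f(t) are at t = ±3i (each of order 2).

Let g(z) = f(z)e^{-iωz}; for large |z| the factor e^{-iωz} decays in the lower half-plane when ω > 0 and in the upper half-plane when ω < 0.

Case ω > 0 (lower half-plane, clockwise contour ⇒ F(ω) = -2πi·ΣRes):
  Res_{z = - 3 i} g(z) = \frac{2 i \left(3 \omega + 1\right) e^{- 3 \omega}}{27} (pole of order 2)
  F(ω) = -2πi·ΣRes = \frac{4 \pi \left(3 \omega + 1\right) e^{- 3 \omega}}{27}

Case ω < 0 (upper half-plane, counterclockwise contour ⇒ F(ω) = +2πi·ΣRes):
  Res_{z = 3 i} g(z) = \frac{2 i \left(3 \omega - 1\right) e^{3 \omega}}{27} (pole of order 2)
  F(ω) = 2πi·ΣRes = \frac{4 \pi \left(1 - 3 \omega\right) e^{3 \omega}}{27}

Both cases combine into a single formula in |ω|:

F(ω) = \frac{4 \pi \left(3 \left|{\omega}\right| + 1\right) e^{- 3 \left|{\omega}\right|}}{27}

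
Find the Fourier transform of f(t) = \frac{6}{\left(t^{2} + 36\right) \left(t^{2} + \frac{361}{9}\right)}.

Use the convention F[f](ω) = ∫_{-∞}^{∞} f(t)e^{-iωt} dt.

F(ω) = \frac{9 \pi e^{- 6 \left|{\omega}\right|}}{37} - \frac{162 \pi e^{- \frac{19 \left|{\omega}\right|}{3}}}{703}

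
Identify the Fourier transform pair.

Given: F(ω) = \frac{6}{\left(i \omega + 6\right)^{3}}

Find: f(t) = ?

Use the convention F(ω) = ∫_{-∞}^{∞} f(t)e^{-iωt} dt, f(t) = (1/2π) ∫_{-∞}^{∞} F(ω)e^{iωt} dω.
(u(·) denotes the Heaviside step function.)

f(t) = 3 t^{2} e^{- 6 t} u\left(t\right)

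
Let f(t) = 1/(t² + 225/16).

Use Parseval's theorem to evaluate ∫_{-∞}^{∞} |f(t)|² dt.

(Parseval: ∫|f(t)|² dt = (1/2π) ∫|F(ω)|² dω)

∫|f(t)|² dt = \frac{32 \pi}{3375}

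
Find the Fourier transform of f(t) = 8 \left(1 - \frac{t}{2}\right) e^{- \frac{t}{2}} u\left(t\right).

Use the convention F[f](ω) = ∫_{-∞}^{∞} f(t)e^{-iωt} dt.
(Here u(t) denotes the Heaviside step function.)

F(ω) = \frac{32 i \omega}{- 4 \omega^{2} + 4 i \omega + 1}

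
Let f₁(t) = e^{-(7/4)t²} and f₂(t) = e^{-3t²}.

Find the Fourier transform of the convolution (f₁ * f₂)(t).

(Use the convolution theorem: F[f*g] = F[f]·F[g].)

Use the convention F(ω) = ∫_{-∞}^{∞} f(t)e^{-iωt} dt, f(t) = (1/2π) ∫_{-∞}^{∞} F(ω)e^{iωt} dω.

F[f₁*f₂](ω) = \frac{2 \sqrt{21} \pi e^{- \frac{19 \omega^{2}}{84}}}{21}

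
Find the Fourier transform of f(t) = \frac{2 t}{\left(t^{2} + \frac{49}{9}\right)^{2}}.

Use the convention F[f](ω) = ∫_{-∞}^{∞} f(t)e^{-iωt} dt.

F(ω) = - \frac{3 i \pi \omega e^{- \frac{7 \left|{\omega}\right|}{3}}}{7}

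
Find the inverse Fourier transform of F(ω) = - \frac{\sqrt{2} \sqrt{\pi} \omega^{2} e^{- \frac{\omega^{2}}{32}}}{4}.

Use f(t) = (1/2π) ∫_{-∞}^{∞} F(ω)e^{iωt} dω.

f(t) = 8 \left(32 t^{2} - 2\right) e^{- 8 t^{2}}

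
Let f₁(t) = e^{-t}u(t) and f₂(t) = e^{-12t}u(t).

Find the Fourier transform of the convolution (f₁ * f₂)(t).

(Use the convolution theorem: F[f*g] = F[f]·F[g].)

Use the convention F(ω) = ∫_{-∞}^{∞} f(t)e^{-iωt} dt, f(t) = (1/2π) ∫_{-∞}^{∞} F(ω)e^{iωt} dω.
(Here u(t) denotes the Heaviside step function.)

F[f₁*f₂](ω) = \frac{1}{\left(i \omega + 1\right) \left(i \omega + 12\right)}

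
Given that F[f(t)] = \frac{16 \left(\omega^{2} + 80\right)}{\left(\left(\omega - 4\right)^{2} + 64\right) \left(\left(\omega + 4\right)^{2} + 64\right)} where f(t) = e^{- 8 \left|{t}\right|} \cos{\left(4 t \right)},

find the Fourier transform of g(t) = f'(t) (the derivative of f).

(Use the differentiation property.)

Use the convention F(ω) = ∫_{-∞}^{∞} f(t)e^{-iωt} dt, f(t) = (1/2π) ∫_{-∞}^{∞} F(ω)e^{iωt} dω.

F[g](ω) = \frac{16 i \omega \left(\omega^{2} + 80\right)}{\omega^{4} + 96 \omega^{2} + 6400}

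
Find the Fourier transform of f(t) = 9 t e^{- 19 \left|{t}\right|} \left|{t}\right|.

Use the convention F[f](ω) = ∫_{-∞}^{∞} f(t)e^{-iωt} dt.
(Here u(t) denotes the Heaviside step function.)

F(ω) = \frac{36 i \omega \left(\omega^{2} - 1083\right)}{\left(\omega^{2} + 361\right)^{3}}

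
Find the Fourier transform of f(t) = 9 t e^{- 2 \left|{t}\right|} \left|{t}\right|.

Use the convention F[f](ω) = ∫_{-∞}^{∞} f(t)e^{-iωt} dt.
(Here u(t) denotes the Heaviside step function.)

F(ω) = \frac{36 i \omega \left(\omega^{2} - 12\right)}{\left(\omega^{2} + 4\right)^{3}}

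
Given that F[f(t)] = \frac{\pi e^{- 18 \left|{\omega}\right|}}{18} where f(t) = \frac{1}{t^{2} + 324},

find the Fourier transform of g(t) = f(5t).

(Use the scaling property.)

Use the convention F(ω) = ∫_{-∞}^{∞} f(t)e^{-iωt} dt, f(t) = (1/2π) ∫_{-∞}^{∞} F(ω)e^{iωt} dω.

F[g](ω) = \frac{\pi e^{- \frac{18 \left|{\omega}\right|}{5}}}{90}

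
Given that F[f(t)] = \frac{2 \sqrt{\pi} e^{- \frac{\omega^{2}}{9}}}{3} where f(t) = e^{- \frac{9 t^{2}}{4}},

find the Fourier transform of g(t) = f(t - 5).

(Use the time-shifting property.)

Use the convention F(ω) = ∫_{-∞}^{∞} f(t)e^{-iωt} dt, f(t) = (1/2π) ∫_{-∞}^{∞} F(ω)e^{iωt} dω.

F[g](ω) = \frac{2 \sqrt{\pi} e^{- \frac{\omega \left(\omega + 45 i\right)}{9}}}{3}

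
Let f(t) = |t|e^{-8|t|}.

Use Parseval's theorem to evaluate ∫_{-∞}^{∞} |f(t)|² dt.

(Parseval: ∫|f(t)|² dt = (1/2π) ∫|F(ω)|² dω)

∫|f(t)|² dt = \frac{1}{1024}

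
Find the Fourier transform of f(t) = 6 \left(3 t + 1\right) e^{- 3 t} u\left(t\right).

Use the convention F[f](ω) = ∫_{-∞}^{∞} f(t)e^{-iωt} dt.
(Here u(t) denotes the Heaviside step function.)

F(ω) = \frac{6 \left(- i \omega - 6\right)}{\omega^{2} - 6 i \omega - 9}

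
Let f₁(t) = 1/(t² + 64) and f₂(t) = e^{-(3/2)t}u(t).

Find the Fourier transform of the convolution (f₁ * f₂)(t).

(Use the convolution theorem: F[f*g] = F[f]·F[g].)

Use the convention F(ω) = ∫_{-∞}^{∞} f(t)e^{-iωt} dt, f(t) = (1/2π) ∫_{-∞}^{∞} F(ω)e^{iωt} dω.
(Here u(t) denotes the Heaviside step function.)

F[f₁*f₂](ω) = \frac{\pi e^{- 8 \left|{\omega}\right|}}{4 \left(2 i \omega + 3\right)}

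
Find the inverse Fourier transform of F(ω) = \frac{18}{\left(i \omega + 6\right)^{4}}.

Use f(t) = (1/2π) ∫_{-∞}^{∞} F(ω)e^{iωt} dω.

f(t) = 3 t^{3} e^{- 6 t} u\left(t\right)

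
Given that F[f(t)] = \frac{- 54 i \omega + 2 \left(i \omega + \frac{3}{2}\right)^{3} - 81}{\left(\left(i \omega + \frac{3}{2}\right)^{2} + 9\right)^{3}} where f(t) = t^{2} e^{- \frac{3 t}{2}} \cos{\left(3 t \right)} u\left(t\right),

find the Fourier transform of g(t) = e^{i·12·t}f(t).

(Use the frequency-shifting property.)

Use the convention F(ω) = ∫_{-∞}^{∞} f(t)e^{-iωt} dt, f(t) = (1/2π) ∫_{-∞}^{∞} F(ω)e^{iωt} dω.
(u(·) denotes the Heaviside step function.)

F[g](ω) = \frac{16 \left(216 i \left(12 - \omega\right) + \left(2 i \left(\omega - 12\right) + 3\right)^{3} - 324\right)}{\left(\left(2 i \left(\omega - 12\right) + 3\right)^{2} + 36\right)^{3}}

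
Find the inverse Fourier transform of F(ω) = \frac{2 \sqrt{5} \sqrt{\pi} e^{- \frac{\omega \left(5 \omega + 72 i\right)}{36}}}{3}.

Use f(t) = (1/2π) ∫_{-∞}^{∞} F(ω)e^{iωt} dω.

f(t) = 2 e^{- \frac{9 \left(t - 2\right)^{2}}{5}}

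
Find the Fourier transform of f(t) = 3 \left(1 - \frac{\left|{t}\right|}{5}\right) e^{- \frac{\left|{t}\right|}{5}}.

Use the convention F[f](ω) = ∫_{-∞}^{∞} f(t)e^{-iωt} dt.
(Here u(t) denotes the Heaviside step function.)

F(ω) = \frac{1500 \omega^{2}}{\left(25 \omega^{2} + 1\right)^{2}}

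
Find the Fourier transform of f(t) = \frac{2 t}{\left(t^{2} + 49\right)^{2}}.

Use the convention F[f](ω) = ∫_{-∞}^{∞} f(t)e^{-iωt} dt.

F(ω) = - \frac{i \pi \omega e^{- 7 \left|{\omega}\right|}}{7}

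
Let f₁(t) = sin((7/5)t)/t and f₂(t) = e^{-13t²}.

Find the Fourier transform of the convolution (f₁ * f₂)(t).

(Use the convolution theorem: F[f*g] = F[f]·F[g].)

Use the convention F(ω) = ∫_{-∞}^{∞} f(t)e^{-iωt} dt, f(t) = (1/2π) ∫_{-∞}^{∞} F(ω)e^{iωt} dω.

F[f₁*f₂](ω) = \begin{cases} \frac{\sqrt{13} \pi^{\frac{3}{2}} e^{- \frac{\omega^{2}}{52}}}{13} & \text{for}\: \omega > - \frac{7}{5} \wedge \omega < \frac{7}{5} \\0 & \text{otherwise} \end{cases}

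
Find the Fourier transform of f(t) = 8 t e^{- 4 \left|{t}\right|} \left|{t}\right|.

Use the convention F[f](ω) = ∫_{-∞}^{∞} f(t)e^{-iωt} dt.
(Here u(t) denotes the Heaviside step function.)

F(ω) = \frac{32 i \omega \left(\omega^{2} - 48\right)}{\left(\omega^{2} + 16\right)^{3}}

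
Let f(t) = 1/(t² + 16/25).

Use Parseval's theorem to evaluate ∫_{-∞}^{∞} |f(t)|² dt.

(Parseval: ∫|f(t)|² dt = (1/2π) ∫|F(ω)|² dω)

∫|f(t)|² dt = \frac{125 \pi}{128}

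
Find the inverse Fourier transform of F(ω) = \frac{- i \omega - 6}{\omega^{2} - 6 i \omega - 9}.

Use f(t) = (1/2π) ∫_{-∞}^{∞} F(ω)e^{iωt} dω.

f(t) = \left(3 t + 1\right) e^{- 3 t} u\left(t\right)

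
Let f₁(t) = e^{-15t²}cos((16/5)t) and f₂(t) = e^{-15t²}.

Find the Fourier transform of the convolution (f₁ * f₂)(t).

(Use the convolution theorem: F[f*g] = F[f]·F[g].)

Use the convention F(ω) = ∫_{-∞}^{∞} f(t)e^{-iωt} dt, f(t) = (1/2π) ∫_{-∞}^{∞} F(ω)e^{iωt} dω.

F[f₁*f₂](ω) = \frac{\pi \left(e^{\frac{16 \omega}{75}} + 1\right) e^{- \frac{\omega^{2}}{30} - \frac{8 \omega}{75} - \frac{64}{375}}}{30}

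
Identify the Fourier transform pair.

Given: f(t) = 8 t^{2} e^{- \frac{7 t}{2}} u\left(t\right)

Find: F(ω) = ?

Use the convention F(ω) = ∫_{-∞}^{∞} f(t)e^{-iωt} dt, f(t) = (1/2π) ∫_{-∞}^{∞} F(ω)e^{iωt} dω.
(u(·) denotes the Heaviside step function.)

F(ω) = \frac{128}{\left(2 i \omega + 7\right)^{3}}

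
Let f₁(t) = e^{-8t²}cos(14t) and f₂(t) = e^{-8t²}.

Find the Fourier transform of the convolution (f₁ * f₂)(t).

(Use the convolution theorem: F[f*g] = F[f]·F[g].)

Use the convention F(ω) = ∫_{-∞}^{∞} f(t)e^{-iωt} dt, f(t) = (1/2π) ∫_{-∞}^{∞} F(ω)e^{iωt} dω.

F[f₁*f₂](ω) = \frac{\pi \left(e^{\frac{7 \omega}{4}} + 1\right) e^{- \frac{\omega^{2}}{16} - \frac{7 \omega}{8} - \frac{49}{8}}}{16}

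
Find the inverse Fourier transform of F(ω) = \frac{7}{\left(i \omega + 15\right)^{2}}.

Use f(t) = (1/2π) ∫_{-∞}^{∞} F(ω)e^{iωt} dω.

f(t) = 7 t e^{- 15 t} u\left(t\right)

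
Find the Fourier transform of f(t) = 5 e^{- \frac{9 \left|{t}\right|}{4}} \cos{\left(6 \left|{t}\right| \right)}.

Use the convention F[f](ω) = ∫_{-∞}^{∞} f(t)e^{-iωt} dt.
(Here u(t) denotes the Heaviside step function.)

F(ω) = \frac{360 \left(16 \omega^{2} + 657\right)}{256 \omega^{4} - 15840 \omega^{2} + 431649}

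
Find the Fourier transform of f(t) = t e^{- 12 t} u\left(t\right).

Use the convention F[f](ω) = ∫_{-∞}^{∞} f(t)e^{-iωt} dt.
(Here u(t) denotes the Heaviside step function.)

F(ω) = \frac{1}{\left(i \omega + 12\right)^{2}}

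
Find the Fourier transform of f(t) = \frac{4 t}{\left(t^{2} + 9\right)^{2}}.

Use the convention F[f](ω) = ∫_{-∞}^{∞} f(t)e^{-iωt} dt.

F(ω) = - \frac{2 i \pi \omega e^{- 3 \left|{\omega}\right|}}{3}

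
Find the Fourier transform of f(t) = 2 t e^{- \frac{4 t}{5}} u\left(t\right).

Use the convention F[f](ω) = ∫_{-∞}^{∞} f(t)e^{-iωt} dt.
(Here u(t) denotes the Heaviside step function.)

F(ω) = \frac{50}{\left(5 i \omega + 4\right)^{2}}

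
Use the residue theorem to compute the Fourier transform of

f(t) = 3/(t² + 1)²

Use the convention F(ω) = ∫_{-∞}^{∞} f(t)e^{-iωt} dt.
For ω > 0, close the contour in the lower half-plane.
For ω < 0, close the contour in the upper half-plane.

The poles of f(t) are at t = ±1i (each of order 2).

Let g(z) = f(z)e^{-iωz}; for large |z| the factor e^{-iωz} decays in the lower half-plane when ω > 0 and in the upper half-plane when ω < 0.

Case ω > 0 (lower half-plane, clockwise contour ⇒ F(ω) = -2πi·ΣRes):
  Res_{z = - i} g(z) = \frac{3 i \left(\omega + 1\right) e^{- \omega}}{4} (pole of order 2)
  F(ω) = -2πi·ΣRes = \frac{3 \pi \left(\omega + 1\right) e^{- \omega}}{2}

Case ω < 0 (upper half-plane, counterclockwise contour ⇒ F(ω) = +2πi·ΣRes):
  Res_{z = i} g(z) = \frac{3 i \left(\omega - 1\right) e^{\omega}}{4} (pole of order 2)
  F(ω) = 2πi·ΣRes = \frac{3 \pi \left(1 - \omega\right) e^{\omega}}{2}

Both cases combine into a single formula in |ω|:

F(ω) = \frac{3 \pi \left(\left|{\omega}\right| + 1\right) e^{- \left|{\omega}\right|}}{2}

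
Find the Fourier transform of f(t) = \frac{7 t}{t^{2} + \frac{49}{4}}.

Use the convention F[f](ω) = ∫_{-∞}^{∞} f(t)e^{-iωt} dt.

F(ω) = - 7 i \pi e^{- \frac{7 \left|{\omega}\right|}{2}} \operatorname{sign}{\left(\omega \right)}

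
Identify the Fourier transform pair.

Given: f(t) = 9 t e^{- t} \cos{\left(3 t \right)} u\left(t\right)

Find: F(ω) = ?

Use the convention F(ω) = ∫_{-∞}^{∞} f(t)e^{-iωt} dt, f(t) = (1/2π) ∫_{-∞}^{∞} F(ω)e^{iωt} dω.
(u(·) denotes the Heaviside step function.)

F(ω) = \frac{9 \left(\left(i \omega + 1\right)^{2} - 9\right)}{\left(\left(i \omega + 1\right)^{2} + 9\right)^{2}}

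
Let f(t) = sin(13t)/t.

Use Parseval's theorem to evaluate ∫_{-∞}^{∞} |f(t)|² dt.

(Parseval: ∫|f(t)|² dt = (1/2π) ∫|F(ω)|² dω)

∫|f(t)|² dt = 13 \pi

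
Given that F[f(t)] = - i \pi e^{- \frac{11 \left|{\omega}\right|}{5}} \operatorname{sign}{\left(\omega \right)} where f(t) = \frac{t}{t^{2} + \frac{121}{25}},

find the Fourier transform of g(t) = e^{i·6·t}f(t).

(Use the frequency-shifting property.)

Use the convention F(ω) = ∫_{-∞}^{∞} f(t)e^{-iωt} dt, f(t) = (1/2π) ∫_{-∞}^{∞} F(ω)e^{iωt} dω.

F[g](ω) = - i \pi e^{- \frac{11 \left|{\omega - 6}\right|}{5}} \operatorname{sign}{\left(\omega - 6 \right)}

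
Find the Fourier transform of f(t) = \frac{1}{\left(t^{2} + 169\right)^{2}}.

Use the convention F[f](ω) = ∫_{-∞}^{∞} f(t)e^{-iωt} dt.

F(ω) = \frac{\pi \left(13 \left|{\omega}\right| + 1\right) e^{- 13 \left|{\omega}\right|}}{4394}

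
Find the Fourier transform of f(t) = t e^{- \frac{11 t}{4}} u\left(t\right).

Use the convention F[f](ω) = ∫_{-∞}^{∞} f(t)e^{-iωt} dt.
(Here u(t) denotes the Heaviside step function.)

F(ω) = \frac{16}{\left(4 i \omega + 11\right)^{2}}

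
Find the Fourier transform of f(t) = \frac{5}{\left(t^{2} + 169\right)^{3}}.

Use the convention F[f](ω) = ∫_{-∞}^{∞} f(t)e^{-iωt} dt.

F(ω) = \frac{5 \pi \left(169 \omega^{2} + 39 \left|{\omega}\right| + 3\right) e^{- 13 \left|{\omega}\right|}}{2970344}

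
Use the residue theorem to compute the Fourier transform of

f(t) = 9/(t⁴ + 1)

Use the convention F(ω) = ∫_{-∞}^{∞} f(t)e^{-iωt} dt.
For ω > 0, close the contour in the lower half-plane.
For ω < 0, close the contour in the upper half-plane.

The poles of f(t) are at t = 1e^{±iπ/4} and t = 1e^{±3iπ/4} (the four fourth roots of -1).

Let g(z) = f(z)e^{-iωz}; for large |z| the factor e^{-iωz} decays in the lower half-plane when ω > 0 and in the upper half-plane when ω < 0.

Case ω > 0 (lower half-plane, clockwise contour ⇒ F(ω) = -2πi·ΣRes):
  Res_{z = - \frac{\sqrt{2}}{2} - \frac{\sqrt{2} i}{2}} g(z) = \frac{9 \sqrt{2} i \left(1 - i\right) e^{\frac{\sqrt{2} \omega \left(-1 + i\right)}{2}}}{8}
  Res_{z = \frac{\sqrt{2}}{2} - \frac{\sqrt{2} i}{2}} g(z) = \frac{9 \sqrt{2} i \left(1 + i\right) e^{- \frac{\sqrt{2} \omega \left(1 + i\right)}{2}}}{8}
  F(ω) = -2πi·ΣRes = \frac{9 \sqrt{2} \pi \left(1 - i\right) \left(e^{\sqrt{2} i \omega} + i\right) e^{- \frac{\sqrt{2} \omega \left(1 + i\right)}{2}}}{4} = 9 \pi e^{- \frac{\sqrt{2} \omega}{2}} \sin{\left(\frac{\sqrt{2} \omega}{2} + \frac{\pi}{4} \right)}

Case ω < 0 (upper half-plane, counterclockwise contour ⇒ F(ω) = +2πi·ΣRes):
  Res_{z = \frac{\sqrt{2}}{2} + \frac{\sqrt{2} i}{2}} g(z) = \frac{9 \sqrt{2} i \left(-1 + i\right) e^{\frac{\sqrt{2} \omega \left(1 - i\right)}{2}}}{8}
  Res_{z = - \frac{\sqrt{2}}{2} + \frac{\sqrt{2} i}{2}} g(z) = \frac{9 \sqrt{2} \left(1 - i\right) e^{\frac{\sqrt{2} \omega \left(1 + i\right)}{2}}}{8}
  F(ω) = 2πi·ΣRes = - \frac{9 \sqrt{2} i \pi \left(i \left(1 - i\right) e^{\frac{\sqrt{2} \omega \left(1 - i\right)}{2}} - \left(1 - i\right) e^{\frac{\sqrt{2} \omega \left(1 + i\right)}{2}}\right)}{4} = 9 \pi e^{\frac{\sqrt{2} \omega}{2}} \cos{\left(\frac{\sqrt{2} \omega}{2} + \frac{\pi}{4} \right)}

Both cases combine into a single formula in |ω|:

F(ω) = 9 \pi e^{- \frac{\sqrt{2} \left|{\omega}\right|}{2}} \sin{\left(\frac{\sqrt{2} \left|{\omega}\right|}{2} + \frac{\pi}{4} \right)}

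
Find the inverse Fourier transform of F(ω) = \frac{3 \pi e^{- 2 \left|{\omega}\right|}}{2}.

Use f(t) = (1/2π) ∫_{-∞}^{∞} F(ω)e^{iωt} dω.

f(t) = \frac{3}{t^{2} + 4}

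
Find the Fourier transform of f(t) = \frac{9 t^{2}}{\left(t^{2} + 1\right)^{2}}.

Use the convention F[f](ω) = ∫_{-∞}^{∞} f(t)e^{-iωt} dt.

F(ω) = \frac{9 \pi \left(1 - \left|{\omega}\right|\right) e^{- \left|{\omega}\right|}}{2}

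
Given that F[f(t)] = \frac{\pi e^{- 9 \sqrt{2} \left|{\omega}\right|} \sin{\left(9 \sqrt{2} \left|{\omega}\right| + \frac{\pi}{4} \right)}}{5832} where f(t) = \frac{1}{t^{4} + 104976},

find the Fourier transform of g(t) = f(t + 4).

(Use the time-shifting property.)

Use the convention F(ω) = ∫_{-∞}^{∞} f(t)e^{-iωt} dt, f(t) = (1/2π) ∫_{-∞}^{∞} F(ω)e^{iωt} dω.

F[g](ω) = \frac{\pi e^{4 i \omega - 9 \sqrt{2} \left|{\omega}\right|} \sin{\left(9 \sqrt{2} \left|{\omega}\right| + \frac{\pi}{4} \right)}}{5832}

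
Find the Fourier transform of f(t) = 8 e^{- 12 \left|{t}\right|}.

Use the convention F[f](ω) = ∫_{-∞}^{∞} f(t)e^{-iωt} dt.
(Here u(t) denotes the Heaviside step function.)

F(ω) = \frac{192}{\omega^{2} + 144}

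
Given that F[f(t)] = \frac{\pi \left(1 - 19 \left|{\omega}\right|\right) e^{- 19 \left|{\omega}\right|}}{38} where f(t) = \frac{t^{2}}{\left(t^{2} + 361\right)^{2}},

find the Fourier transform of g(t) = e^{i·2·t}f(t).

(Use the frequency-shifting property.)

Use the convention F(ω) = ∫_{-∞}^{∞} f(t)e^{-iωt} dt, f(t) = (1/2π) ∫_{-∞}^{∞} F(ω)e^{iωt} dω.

F[g](ω) = \frac{\pi \left(1 - 19 \left|{\omega - 2}\right|\right) e^{- 19 \left|{\omega - 2}\right|}}{38}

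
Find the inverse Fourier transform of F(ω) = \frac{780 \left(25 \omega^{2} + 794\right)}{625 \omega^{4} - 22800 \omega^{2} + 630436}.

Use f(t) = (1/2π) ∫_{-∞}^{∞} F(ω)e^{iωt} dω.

f(t) = 6 e^{- \frac{13 \left|{t}\right|}{5}} \cos{\left(5 \left|{t}\right| \right)}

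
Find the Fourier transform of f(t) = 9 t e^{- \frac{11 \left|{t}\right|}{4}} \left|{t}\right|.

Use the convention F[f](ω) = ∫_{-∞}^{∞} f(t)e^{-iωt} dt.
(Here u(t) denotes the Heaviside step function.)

F(ω) = \frac{9216 i \omega \left(16 \omega^{2} - 363\right)}{\left(16 \omega^{2} + 121\right)^{3}}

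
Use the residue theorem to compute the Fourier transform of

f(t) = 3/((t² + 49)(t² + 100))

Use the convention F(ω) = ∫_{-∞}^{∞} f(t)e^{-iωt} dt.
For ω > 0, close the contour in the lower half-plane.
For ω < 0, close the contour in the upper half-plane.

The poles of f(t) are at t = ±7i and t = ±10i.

Let g(z) = f(z)e^{-iωz}; for large |z| the factor e^{-iωz} decays in the lower half-plane when ω > 0 and in the upper half-plane when ω < 0.

Case ω > 0 (lower half-plane, clockwise contour ⇒ F(ω) = -2πi·ΣRes):
  Res_{z = - 7 i} g(z) = \frac{i e^{- 7 \omega}}{238}
  Res_{z = - 10 i} g(z) = - \frac{i e^{- 10 \omega}}{340}
  F(ω) = -2πi·ΣRes = \frac{\pi \left(10 e^{3 \omega} - 7\right) e^{- 10 \omega}}{1190}

Case ω < 0 (upper half-plane, counterclockwise contour ⇒ F(ω) = +2πi·ΣRes):
  Res_{z = 7 i} g(z) = - \frac{i e^{7 \omega}}{238}
  Res_{z = 10 i} g(z) = \frac{i e^{10 \omega}}{340}
  F(ω) = 2πi·ΣRes = \frac{\pi \left(10 - 7 e^{3 \omega}\right) e^{7 \omega}}{1190}

Both cases combine into a single formula in |ω|:

F(ω) = \frac{\pi \left(10 e^{3 \left|{\omega}\right|} - 7\right) e^{- 10 \left|{\omega}\right|}}{1190}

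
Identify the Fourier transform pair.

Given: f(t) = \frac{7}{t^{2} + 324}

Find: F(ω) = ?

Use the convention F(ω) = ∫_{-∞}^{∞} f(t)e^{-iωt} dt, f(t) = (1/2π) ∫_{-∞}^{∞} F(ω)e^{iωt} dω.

F(ω) = \frac{7 \pi e^{- 18 \left|{\omega}\right|}}{18}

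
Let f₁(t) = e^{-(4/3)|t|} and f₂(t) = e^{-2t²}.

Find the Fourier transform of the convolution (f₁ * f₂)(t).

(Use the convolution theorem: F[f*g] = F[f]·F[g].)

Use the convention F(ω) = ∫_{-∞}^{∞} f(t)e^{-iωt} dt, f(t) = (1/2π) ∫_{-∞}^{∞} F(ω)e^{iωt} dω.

F[f₁*f₂](ω) = \frac{12 \sqrt{2} \sqrt{\pi} e^{- \frac{\omega^{2}}{8}}}{9 \omega^{2} + 16}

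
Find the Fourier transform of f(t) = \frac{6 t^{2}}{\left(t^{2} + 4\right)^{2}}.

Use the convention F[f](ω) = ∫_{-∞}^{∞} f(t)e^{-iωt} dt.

F(ω) = \frac{3 \pi \left(1 - 2 \left|{\omega}\right|\right) e^{- 2 \left|{\omega}\right|}}{2}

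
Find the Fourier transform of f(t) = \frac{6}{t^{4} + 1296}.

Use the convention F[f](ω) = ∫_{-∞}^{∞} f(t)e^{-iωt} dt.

F(ω) = \frac{\pi e^{- 3 \sqrt{2} \left|{\omega}\right|} \sin{\left(3 \sqrt{2} \left|{\omega}\right| + \frac{\pi}{4} \right)}}{36}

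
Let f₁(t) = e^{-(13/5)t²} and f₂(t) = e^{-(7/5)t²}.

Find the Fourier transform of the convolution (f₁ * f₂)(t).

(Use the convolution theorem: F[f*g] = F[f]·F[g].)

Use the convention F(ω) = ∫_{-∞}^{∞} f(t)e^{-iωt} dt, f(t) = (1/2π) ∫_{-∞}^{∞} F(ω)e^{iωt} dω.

F[f₁*f₂](ω) = \frac{5 \sqrt{91} \pi e^{- \frac{25 \omega^{2}}{91}}}{91}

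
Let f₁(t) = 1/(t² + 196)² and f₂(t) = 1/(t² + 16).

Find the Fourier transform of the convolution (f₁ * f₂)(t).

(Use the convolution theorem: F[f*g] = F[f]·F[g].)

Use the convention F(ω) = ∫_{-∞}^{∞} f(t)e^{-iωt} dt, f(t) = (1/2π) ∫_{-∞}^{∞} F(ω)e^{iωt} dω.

F[f₁*f₂](ω) = \frac{\pi^{2} \left(14 \left|{\omega}\right| + 1\right) e^{- 18 \left|{\omega}\right|}}{21952}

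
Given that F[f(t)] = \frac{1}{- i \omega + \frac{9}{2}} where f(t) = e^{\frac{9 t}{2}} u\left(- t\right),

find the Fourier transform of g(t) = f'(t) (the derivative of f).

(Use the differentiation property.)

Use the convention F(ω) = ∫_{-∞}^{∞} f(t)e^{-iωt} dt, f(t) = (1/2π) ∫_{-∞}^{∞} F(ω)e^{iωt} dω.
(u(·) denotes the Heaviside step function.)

F[g](ω) = - \frac{2 \omega}{2 \omega + 9 i}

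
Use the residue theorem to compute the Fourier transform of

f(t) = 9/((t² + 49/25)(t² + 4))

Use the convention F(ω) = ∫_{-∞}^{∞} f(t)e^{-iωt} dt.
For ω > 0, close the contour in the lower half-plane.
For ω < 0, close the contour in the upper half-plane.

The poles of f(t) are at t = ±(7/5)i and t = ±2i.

Let g(z) = f(z)e^{-iωz}; for large |z| the factor e^{-iωz} decays in the lower half-plane when ω > 0 and in the upper half-plane when ω < 0.

Case ω > 0 (lower half-plane, clockwise contour ⇒ F(ω) = -2πi·ΣRes):
  Res_{z = - \frac{7 i}{5}} g(z) = \frac{375 i e^{- \frac{7 \omega}{5}}}{238}
  Res_{z = - 2 i} g(z) = - \frac{75 i e^{- 2 \omega}}{68}
  F(ω) = -2πi·ΣRes = - \frac{75 \pi e^{- 2 \omega}}{34} + \frac{375 \pi e^{- \frac{7 \omega}{5}}}{119}

Case ω < 0 (upper half-plane, counterclockwise contour ⇒ F(ω) = +2πi·ΣRes):
  Res_{z = \frac{7 i}{5}} g(z) = - \frac{375 i e^{\frac{7 \omega}{5}}}{238}
  Res_{z = 2 i} g(z) = \frac{75 i e^{2 \omega}}{68}
  F(ω) = 2πi·ΣRes = \frac{75 \pi \left(10 e^{\frac{7 \omega}{5}} - 7 e^{2 \omega}\right)}{238}

Both cases combine into a single formula in |ω|:

F(ω) = - \frac{75 \pi e^{- 2 \left|{\omega}\right|}}{34} + \frac{375 \pi e^{- \frac{7 \left|{\omega}\right|}{5}}}{119}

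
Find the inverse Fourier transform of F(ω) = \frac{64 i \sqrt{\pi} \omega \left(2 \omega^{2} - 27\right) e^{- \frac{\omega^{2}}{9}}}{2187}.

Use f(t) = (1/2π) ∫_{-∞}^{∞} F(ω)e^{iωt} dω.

f(t) = 8 t^{3} e^{- \frac{9 t^{2}}{4}}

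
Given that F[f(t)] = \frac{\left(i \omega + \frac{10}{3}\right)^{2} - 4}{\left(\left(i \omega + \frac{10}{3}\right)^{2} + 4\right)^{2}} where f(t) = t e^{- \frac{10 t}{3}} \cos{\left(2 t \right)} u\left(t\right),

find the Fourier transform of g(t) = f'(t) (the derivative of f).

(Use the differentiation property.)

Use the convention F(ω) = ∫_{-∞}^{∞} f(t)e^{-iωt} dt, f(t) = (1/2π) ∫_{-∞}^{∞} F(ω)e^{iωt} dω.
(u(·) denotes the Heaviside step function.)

F[g](ω) = \frac{9 i \omega \left(\left(3 i \omega + 10\right)^{2} - 36\right)}{\left(\left(3 i \omega + 10\right)^{2} + 36\right)^{2}}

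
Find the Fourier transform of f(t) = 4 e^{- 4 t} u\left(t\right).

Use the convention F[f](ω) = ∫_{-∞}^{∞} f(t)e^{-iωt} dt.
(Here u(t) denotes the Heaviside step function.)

F(ω) = \frac{4}{i \omega + 4}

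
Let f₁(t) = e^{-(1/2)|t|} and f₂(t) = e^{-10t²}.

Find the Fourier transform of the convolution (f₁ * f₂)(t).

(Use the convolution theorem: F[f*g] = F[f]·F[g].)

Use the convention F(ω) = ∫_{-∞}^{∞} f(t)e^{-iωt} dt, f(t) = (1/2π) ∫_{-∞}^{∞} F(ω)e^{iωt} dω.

F[f₁*f₂](ω) = \frac{2 \sqrt{10} \sqrt{\pi} e^{- \frac{\omega^{2}}{40}}}{5 \left(4 \omega^{2} + 1\right)}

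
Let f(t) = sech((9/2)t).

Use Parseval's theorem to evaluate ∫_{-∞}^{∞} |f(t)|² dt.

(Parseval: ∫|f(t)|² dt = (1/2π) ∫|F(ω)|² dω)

∫|f(t)|² dt = \frac{4}{9}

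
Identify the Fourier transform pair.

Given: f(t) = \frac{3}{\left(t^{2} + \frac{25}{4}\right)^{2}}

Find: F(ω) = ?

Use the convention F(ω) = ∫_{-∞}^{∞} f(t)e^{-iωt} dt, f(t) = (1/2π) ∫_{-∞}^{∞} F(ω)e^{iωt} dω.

F(ω) = \frac{6 \pi \left(5 \left|{\omega}\right| + 2\right) e^{- \frac{5 \left|{\omega}\right|}{2}}}{125}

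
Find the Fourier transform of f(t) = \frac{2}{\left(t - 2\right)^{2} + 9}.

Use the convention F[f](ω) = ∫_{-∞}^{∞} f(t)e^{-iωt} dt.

F(ω) = \frac{2 \pi e^{- 2 i \omega - 3 \left|{\omega}\right|}}{3}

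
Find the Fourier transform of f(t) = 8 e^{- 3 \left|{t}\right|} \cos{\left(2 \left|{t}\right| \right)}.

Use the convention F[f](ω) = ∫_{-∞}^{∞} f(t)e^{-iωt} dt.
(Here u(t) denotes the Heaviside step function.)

F(ω) = \frac{48 \left(\omega^{2} + 13\right)}{\omega^{4} + 10 \omega^{2} + 169}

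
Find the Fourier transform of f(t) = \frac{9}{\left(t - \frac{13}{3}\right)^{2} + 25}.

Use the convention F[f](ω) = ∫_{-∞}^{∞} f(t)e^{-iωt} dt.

F(ω) = \frac{9 \pi e^{- \frac{13 i \omega}{3} - 5 \left|{\omega}\right|}}{5}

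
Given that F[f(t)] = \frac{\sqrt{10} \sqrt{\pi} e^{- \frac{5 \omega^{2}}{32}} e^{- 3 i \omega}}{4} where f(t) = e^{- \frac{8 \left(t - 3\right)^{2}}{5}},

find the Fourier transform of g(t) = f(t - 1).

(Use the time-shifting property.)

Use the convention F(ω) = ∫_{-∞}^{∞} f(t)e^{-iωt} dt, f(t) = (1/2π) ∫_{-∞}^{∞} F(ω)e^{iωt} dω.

F[g](ω) = \frac{\sqrt{10} \sqrt{\pi} e^{- \frac{\omega \left(5 \omega + 128 i\right)}{32}}}{4}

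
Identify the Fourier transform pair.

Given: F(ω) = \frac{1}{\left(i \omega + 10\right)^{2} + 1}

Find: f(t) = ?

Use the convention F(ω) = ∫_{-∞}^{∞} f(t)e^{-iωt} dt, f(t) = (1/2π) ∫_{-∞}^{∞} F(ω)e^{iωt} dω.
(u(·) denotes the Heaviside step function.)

f(t) = e^{- 10 t} \sin{\left(t \right)} u\left(t\right)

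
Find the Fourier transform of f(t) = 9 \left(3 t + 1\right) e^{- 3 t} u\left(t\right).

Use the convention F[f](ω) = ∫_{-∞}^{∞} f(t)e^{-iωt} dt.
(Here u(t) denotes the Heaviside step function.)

F(ω) = \frac{9 \left(- i \omega - 6\right)}{\omega^{2} - 6 i \omega - 9}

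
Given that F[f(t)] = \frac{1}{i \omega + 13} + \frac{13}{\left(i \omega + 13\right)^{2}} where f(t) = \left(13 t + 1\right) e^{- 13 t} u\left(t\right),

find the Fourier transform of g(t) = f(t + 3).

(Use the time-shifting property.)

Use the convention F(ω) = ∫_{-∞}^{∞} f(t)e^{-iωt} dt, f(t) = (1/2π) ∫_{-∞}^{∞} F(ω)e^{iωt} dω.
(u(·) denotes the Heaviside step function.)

F[g](ω) = \frac{\left(- i \omega - 26\right) e^{3 i \omega}}{\omega^{2} - 26 i \omega - 169}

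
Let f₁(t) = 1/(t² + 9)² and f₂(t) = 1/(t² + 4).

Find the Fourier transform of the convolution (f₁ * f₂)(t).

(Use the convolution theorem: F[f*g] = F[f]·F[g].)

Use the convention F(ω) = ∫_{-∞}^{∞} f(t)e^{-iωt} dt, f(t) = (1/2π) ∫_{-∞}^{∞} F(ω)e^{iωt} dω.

F[f₁*f₂](ω) = \frac{\pi^{2} \left(3 \left|{\omega}\right| + 1\right) e^{- 5 \left|{\omega}\right|}}{108}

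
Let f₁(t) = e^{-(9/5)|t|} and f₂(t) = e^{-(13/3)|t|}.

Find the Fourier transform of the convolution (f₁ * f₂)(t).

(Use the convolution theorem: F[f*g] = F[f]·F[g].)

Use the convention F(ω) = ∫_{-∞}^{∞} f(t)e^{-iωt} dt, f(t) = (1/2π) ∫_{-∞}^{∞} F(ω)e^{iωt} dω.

F[f₁*f₂](ω) = \frac{7020}{225 \omega^{4} + 4954 \omega^{2} + 13689}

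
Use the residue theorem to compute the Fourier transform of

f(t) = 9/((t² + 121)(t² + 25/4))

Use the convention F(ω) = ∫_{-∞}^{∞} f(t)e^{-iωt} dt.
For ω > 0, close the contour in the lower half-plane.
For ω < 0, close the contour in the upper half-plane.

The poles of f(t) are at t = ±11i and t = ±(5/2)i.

Let g(z) = f(z)e^{-iωz}; for large |z| the factor e^{-iωz} decays in the lower half-plane when ω > 0 and in the upper half-plane when ω < 0.

Case ω > 0 (lower half-plane, clockwise contour ⇒ F(ω) = -2πi·ΣRes):
  Res_{z = - 11 i} g(z) = - \frac{2 i e^{- 11 \omega}}{561}
  Res_{z = - \frac{5 i}{2}} g(z) = \frac{4 i e^{- \frac{5 \omega}{2}}}{255}
  F(ω) = -2πi·ΣRes = - \frac{4 \pi e^{- 11 \omega}}{561} + \frac{8 \pi e^{- \frac{5 \omega}{2}}}{255}

Case ω < 0 (upper half-plane, counterclockwise contour ⇒ F(ω) = +2πi·ΣRes):
  Res_{z = 11 i} g(z) = \frac{2 i e^{11 \omega}}{561}
  Res_{z = \frac{5 i}{2}} g(z) = - \frac{4 i e^{\frac{5 \omega}{2}}}{255}
  F(ω) = 2πi·ΣRes = \frac{4 \pi \left(22 e^{\frac{5 \omega}{2}} - 5 e^{11 \omega}\right)}{2805}

Both cases combine into a single formula in |ω|:

F(ω) = - \frac{4 \pi e^{- 11 \left|{\omega}\right|}}{561} + \frac{8 \pi e^{- \frac{5 \left|{\omega}\right|}{2}}}{255}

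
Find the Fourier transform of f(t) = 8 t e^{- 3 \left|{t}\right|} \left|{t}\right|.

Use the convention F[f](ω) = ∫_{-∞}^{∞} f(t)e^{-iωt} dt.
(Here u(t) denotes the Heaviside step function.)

F(ω) = \frac{32 i \omega \left(\omega^{2} - 27\right)}{\left(\omega^{2} + 9\right)^{3}}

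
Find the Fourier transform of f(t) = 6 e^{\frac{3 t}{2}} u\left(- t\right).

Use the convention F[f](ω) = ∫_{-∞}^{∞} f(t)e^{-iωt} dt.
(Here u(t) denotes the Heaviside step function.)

F(ω) = - \frac{12}{2 i \omega - 3}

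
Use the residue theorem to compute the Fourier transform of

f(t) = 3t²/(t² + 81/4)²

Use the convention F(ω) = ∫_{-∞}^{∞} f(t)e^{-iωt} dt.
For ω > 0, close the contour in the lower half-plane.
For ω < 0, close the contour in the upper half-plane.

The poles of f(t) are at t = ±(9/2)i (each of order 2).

Let g(z) = f(z)e^{-iωz}; for large |z| the factor e^{-iωz} decays in the lower half-plane when ω > 0 and in the upper half-plane when ω < 0.

Case ω > 0 (lower half-plane, clockwise contour ⇒ F(ω) = -2πi·ΣRes):
  Res_{z = - \frac{9 i}{2}} g(z) = \frac{i \left(2 - 9 \omega\right) e^{- \frac{9 \omega}{2}}}{12} (pole of order 2)
  F(ω) = -2πi·ΣRes = \frac{\pi \left(2 - 9 \omega\right) e^{- \frac{9 \omega}{2}}}{6}

Case ω < 0 (upper half-plane, counterclockwise contour ⇒ F(ω) = +2πi·ΣRes):
  Res_{z = \frac{9 i}{2}} g(z) = \frac{i \left(- 9 \omega - 2\right) e^{\frac{9 \omega}{2}}}{12} (pole of order 2)
  F(ω) = 2πi·ΣRes = \frac{\pi \left(9 \omega + 2\right) e^{\frac{9 \omega}{2}}}{6}

Both cases combine into a single formula in |ω|:

F(ω) = \frac{\pi \left(2 - 9 \left|{\omega}\right|\right) e^{- \frac{9 \left|{\omega}\right|}{2}}}{6}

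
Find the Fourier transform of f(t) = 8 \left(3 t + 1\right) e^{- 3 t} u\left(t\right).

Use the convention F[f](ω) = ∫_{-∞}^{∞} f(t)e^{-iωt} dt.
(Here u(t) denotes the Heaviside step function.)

F(ω) = \frac{8 \left(- i \omega - 6\right)}{\omega^{2} - 6 i \omega - 9}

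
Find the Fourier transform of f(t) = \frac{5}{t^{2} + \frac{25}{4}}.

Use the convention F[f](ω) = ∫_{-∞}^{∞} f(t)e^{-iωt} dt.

F(ω) = 2 \pi e^{- \frac{5 \left|{\omega}\right|}{2}}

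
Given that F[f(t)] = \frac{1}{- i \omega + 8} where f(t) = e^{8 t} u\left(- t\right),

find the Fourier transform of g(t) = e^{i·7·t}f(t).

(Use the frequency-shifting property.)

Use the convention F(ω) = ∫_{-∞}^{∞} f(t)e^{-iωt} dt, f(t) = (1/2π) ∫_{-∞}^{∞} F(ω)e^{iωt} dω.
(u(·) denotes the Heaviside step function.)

F[g](ω) = \frac{i}{\omega - 7 + 8 i}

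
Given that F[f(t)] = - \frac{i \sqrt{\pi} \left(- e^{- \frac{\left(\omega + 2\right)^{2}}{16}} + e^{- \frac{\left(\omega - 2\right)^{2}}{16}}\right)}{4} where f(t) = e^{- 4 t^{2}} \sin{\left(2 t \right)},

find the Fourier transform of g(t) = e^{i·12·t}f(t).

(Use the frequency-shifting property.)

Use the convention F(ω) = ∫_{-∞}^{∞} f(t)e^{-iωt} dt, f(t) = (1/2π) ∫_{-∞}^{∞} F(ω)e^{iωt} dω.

F[g](ω) = \frac{i \sqrt{\pi} \left(- e^{\frac{\omega}{2}} + e^{6}\right) e^{- \frac{\omega^{2}}{16} + \frac{5 \omega}{4} - \frac{49}{4}}}{4}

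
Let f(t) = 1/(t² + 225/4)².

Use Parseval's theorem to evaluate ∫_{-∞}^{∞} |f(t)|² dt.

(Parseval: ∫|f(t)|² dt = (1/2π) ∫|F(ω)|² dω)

∫|f(t)|² dt = \frac{8 \pi}{34171875}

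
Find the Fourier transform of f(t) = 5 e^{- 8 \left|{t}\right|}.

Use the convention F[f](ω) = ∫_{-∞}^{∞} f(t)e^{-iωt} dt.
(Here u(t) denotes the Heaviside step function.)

F(ω) = \frac{80}{\omega^{2} + 64}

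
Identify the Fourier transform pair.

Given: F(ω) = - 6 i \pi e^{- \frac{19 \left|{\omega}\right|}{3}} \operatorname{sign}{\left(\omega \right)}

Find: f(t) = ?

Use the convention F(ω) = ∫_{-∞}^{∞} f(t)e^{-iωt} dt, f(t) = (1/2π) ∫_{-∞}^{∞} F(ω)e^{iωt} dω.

f(t) = \frac{6 t}{t^{2} + \frac{361}{9}}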